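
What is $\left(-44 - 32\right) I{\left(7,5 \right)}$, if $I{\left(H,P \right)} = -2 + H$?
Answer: $-380$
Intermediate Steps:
$\left(-44 - 32\right) I{\left(7,5 \right)} = \left(-44 - 32\right) \left(-2 + 7\right) = \left(-44 - 32\right) 5 = \left(-76\right) 5 = -380$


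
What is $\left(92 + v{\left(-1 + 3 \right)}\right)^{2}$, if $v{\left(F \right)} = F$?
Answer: $8836$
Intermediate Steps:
$\left(92 + v{\left(-1 + 3 \right)}\right)^{2} = \left(92 + \left(-1 + 3\right)\right)^{2} = \left(92 + 2\right)^{2} = 94^{2} = 8836$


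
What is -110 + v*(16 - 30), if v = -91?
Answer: 1164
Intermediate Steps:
-110 + v*(16 - 30) = -110 - 91*(16 - 30) = -110 - 91*(-14) = -110 + 1274 = 1164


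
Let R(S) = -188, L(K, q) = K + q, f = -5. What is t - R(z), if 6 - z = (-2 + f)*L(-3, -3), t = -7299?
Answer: -7111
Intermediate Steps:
z = -36 (z = 6 - (-2 - 5)*(-3 - 3) = 6 - (-7)*(-6) = 6 - 1*42 = 6 - 42 = -36)
t - R(z) = -7299 - 1*(-188) = -7299 + 188 = -7111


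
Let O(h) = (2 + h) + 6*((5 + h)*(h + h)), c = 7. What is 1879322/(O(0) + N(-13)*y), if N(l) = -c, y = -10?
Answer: 939661/36 ≈ 26102.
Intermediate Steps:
N(l) = -7 (N(l) = -1*7 = -7)
O(h) = 2 + h + 12*h*(5 + h) (O(h) = (2 + h) + 6*((5 + h)*(2*h)) = (2 + h) + 6*(2*h*(5 + h)) = (2 + h) + 12*h*(5 + h) = 2 + h + 12*h*(5 + h))
1879322/(O(0) + N(-13)*y) = 1879322/((2 + 12*0**2 + 61*0) - 7*(-10)) = 1879322/((2 + 12*0 + 0) + 70) = 1879322/((2 + 0 + 0) + 70) = 1879322/(2 + 70) = 1879322/72 = 1879322*(1/72) = 939661/36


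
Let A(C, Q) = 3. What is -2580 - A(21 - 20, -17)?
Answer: -2583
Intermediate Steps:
-2580 - A(21 - 20, -17) = -2580 - 1*3 = -2580 - 3 = -2583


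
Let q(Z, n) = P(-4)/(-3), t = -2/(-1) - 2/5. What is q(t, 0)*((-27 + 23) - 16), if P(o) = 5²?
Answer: 500/3 ≈ 166.67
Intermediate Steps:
P(o) = 25
t = 8/5 (t = -2*(-1) - 2*⅕ = 2 - ⅖ = 8/5 ≈ 1.6000)
q(Z, n) = -25/3 (q(Z, n) = 25/(-3) = 25*(-⅓) = -25/3)
q(t, 0)*((-27 + 23) - 16) = -25*((-27 + 23) - 16)/3 = -25*(-4 - 16)/3 = -25/3*(-20) = 500/3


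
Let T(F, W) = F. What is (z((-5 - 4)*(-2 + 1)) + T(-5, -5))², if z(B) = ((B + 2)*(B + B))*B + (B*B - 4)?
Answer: 3437316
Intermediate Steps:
z(B) = -4 + B² + 2*B²*(2 + B) (z(B) = ((2 + B)*(2*B))*B + (B² - 4) = (2*B*(2 + B))*B + (-4 + B²) = 2*B²*(2 + B) + (-4 + B²) = -4 + B² + 2*B²*(2 + B))
(z((-5 - 4)*(-2 + 1)) + T(-5, -5))² = ((-4 + 2*((-5 - 4)*(-2 + 1))³ + 5*((-5 - 4)*(-2 + 1))²) - 5)² = ((-4 + 2*(-9*(-1))³ + 5*(-9*(-1))²) - 5)² = ((-4 + 2*9³ + 5*9²) - 5)² = ((-4 + 2*729 + 5*81) - 5)² = ((-4 + 1458 + 405) - 5)² = (1859 - 5)² = 1854² = 3437316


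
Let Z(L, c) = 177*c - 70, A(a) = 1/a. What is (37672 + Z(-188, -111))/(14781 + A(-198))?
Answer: 507870/418091 ≈ 1.2147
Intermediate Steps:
Z(L, c) = -70 + 177*c
(37672 + Z(-188, -111))/(14781 + A(-198)) = (37672 + (-70 + 177*(-111)))/(14781 + 1/(-198)) = (37672 + (-70 - 19647))/(14781 - 1/198) = (37672 - 19717)/(2926637/198) = 17955*(198/2926637) = 507870/418091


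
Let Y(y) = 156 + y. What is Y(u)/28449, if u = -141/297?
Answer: 15397/2816451 ≈ 0.0054668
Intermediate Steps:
u = -47/99 (u = -141*1/297 = -47/99 ≈ -0.47475)
Y(u)/28449 = (156 - 47/99)/28449 = (15397/99)*(1/28449) = 15397/2816451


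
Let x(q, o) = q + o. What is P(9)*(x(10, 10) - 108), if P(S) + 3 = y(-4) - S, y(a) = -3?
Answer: 1320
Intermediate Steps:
x(q, o) = o + q
P(S) = -6 - S (P(S) = -3 + (-3 - S) = -6 - S)
P(9)*(x(10, 10) - 108) = (-6 - 1*9)*((10 + 10) - 108) = (-6 - 9)*(20 - 108) = -15*(-88) = 1320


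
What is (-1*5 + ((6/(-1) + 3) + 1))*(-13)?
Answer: 91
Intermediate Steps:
(-1*5 + ((6/(-1) + 3) + 1))*(-13) = (-5 + ((6*(-1) + 3) + 1))*(-13) = (-5 + ((-6 + 3) + 1))*(-13) = (-5 + (-3 + 1))*(-13) = (-5 - 2)*(-13) = -7*(-13) = 91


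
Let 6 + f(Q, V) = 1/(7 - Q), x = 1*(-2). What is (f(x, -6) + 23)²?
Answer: 23716/81 ≈ 292.79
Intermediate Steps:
x = -2
f(Q, V) = -6 + 1/(7 - Q)
(f(x, -6) + 23)² = ((41 - 6*(-2))/(-7 - 2) + 23)² = ((41 + 12)/(-9) + 23)² = (-⅑*53 + 23)² = (-53/9 + 23)² = (154/9)² = 23716/81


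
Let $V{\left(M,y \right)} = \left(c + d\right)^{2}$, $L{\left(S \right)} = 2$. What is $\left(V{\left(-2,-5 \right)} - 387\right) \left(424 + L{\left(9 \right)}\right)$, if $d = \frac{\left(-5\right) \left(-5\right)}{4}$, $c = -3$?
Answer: $- \frac{1282899}{8} \approx -1.6036 \cdot 10^{5}$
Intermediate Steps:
$d = \frac{25}{4}$ ($d = 25 \cdot \frac{1}{4} = \frac{25}{4} \approx 6.25$)
$V{\left(M,y \right)} = \frac{169}{16}$ ($V{\left(M,y \right)} = \left(-3 + \frac{25}{4}\right)^{2} = \left(\frac{13}{4}\right)^{2} = \frac{169}{16}$)
$\left(V{\left(-2,-5 \right)} - 387\right) \left(424 + L{\left(9 \right)}\right) = \left(\frac{169}{16} - 387\right) \left(424 + 2\right) = \left(- \frac{6023}{16}\right) 426 = - \frac{1282899}{8}$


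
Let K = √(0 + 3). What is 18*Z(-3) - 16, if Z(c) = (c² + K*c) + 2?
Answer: 182 - 54*√3 ≈ 88.469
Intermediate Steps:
K = √3 ≈ 1.7320
Z(c) = 2 + c² + c*√3 (Z(c) = (c² + √3*c) + 2 = (c² + c*√3) + 2 = 2 + c² + c*√3)
18*Z(-3) - 16 = 18*(2 + (-3)² - 3*√3) - 16 = 18*(2 + 9 - 3*√3) - 16 = 18*(11 - 3*√3) - 16 = (198 - 54*√3) - 16 = 182 - 54*√3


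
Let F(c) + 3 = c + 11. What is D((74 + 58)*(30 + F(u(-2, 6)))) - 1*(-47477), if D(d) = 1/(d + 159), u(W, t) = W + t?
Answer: 270761332/5703 ≈ 47477.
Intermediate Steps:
F(c) = 8 + c (F(c) = -3 + (c + 11) = -3 + (11 + c) = 8 + c)
D(d) = 1/(159 + d)
D((74 + 58)*(30 + F(u(-2, 6)))) - 1*(-47477) = 1/(159 + (74 + 58)*(30 + (8 + (-2 + 6)))) - 1*(-47477) = 1/(159 + 132*(30 + (8 + 4))) + 47477 = 1/(159 + 132*(30 + 12)) + 47477 = 1/(159 + 132*42) + 47477 = 1/(159 + 5544) + 47477 = 1/5703 + 47477 = 270761332/5703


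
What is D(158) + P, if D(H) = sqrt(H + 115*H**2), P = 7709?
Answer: 7709 + 3*sqrt(319002) ≈ 9403.4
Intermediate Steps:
D(158) + P = sqrt(158*(1 + 115*158)) + 7709 = sqrt(158*(1 + 18170)) + 7709 = sqrt(158*18171) + 7709 = sqrt(2871018) + 7709 = 3*sqrt(319002) + 7709 = 7709 + 3*sqrt(319002)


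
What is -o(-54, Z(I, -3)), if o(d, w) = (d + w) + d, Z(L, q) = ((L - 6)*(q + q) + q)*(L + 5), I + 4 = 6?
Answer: -39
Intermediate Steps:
I = 2 (I = -4 + 6 = 2)
Z(L, q) = (5 + L)*(q + 2*q*(-6 + L)) (Z(L, q) = ((-6 + L)*(2*q) + q)*(5 + L) = (2*q*(-6 + L) + q)*(5 + L) = (q + 2*q*(-6 + L))*(5 + L) = (5 + L)*(q + 2*q*(-6 + L)))
o(d, w) = w + 2*d
-o(-54, Z(I, -3)) = -(-3*(-55 - 1*2 + 2*2²) + 2*(-54)) = -(-3*(-55 - 2 + 2*4) - 108) = -(-3*(-55 - 2 + 8) - 108) = -(-3*(-49) - 108) = -(147 - 108) = -1*39 = -39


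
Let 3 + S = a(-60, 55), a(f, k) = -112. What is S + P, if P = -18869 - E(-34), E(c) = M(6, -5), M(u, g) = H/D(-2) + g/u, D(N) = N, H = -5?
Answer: -56957/3 ≈ -18986.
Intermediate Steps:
M(u, g) = 5/2 + g/u (M(u, g) = -5/(-2) + g/u = -5*(-½) + g/u = 5/2 + g/u)
E(c) = 5/3 (E(c) = 5/2 - 5/6 = 5/2 - 5*⅙ = 5/2 - ⅚ = 5/3)
P = -56612/3 (P = -18869 - 1*5/3 = -18869 - 5/3 = -56612/3 ≈ -18871.)
S = -115 (S = -3 - 112 = -115)
S + P = -115 - 56612/3 = -56957/3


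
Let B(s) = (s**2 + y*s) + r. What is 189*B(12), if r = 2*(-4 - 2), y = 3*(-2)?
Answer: 11340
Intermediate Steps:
y = -6
r = -12 (r = 2*(-6) = -12)
B(s) = -12 + s**2 - 6*s (B(s) = (s**2 - 6*s) - 12 = -12 + s**2 - 6*s)
189*B(12) = 189*(-12 + 12**2 - 6*12) = 189*(-12 + 144 - 72) = 189*60 = 11340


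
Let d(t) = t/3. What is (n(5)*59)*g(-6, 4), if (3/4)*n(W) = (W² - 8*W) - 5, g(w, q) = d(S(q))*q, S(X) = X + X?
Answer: -151040/9 ≈ -16782.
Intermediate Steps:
S(X) = 2*X
d(t) = t/3 (d(t) = t*(⅓) = t/3)
g(w, q) = 2*q²/3 (g(w, q) = ((2*q)/3)*q = (2*q/3)*q = 2*q²/3)
n(W) = -20/3 - 32*W/3 + 4*W²/3 (n(W) = 4*((W² - 8*W) - 5)/3 = 4*(-5 + W² - 8*W)/3 = -20/3 - 32*W/3 + 4*W²/3)
(n(5)*59)*g(-6, 4) = ((-20/3 - 32/3*5 + (4/3)*5²)*59)*((⅔)*4²) = ((-20/3 - 160/3 + (4/3)*25)*59)*((⅔)*16) = ((-20/3 - 160/3 + 100/3)*59)*(32/3) = -80/3*59*(32/3) = -4720/3*32/3 = -151040/9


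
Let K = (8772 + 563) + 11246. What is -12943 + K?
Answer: 7638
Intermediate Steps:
K = 20581 (K = 9335 + 11246 = 20581)
-12943 + K = -12943 + 20581 = 7638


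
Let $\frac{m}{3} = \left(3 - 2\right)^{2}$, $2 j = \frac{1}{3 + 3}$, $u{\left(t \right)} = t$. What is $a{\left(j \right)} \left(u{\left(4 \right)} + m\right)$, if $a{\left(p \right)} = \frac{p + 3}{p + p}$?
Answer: $\frac{259}{2} \approx 129.5$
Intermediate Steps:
$j = \frac{1}{12}$ ($j = \frac{1}{2 \left(3 + 3\right)} = \frac{1}{2 \cdot 6} = \frac{1}{2} \cdot \frac{1}{6} = \frac{1}{12} \approx 0.083333$)
$a{\left(p \right)} = \frac{3 + p}{2 p}$
$m = 3$ ($m = 3 \left(3 - 2\right)^{2} = 3 \cdot 1^{2} = 3 \cdot 1 = 3$)
$a{\left(j \right)} \left(u{\left(4 \right)} + m\right) = \frac{\frac{1}{\frac{1}{12}} \left(3 + \frac{1}{12}\right)}{2} \left(4 + 3\right) = \frac{1}{2} \cdot 12 \cdot \frac{37}{12} \cdot 7 = \frac{37}{2} \cdot 7 = \frac{259}{2}$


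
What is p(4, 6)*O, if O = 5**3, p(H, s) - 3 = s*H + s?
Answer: 4125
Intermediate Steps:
p(H, s) = 3 + s + H*s (p(H, s) = 3 + (s*H + s) = 3 + (H*s + s) = 3 + (s + H*s) = 3 + s + H*s)
O = 125
p(4, 6)*O = (3 + 6 + 4*6)*125 = (3 + 6 + 24)*125 = 33*125 = 4125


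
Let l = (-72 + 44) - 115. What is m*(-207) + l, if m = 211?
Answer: -43820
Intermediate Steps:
l = -143 (l = -28 - 115 = -143)
m*(-207) + l = 211*(-207) - 143 = -43677 - 143 = -43820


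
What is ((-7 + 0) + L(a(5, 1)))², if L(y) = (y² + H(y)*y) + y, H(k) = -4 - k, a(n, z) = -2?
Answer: 1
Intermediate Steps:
L(y) = y + y² + y*(-4 - y) (L(y) = (y² + (-4 - y)*y) + y = (y² + y*(-4 - y)) + y = y + y² + y*(-4 - y))
((-7 + 0) + L(a(5, 1)))² = ((-7 + 0) - 3*(-2))² = (-7 + 6)² = (-1)² = 1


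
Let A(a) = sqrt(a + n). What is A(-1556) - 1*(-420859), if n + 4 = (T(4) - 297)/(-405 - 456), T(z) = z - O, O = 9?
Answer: 420859 + 11*I*sqrt(9555378)/861 ≈ 4.2086e+5 + 39.492*I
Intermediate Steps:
T(z) = -9 + z (T(z) = z - 1*9 = z - 9 = -9 + z)
n = -3142/861 (n = -4 + ((-9 + 4) - 297)/(-405 - 456) = -4 + (-5 - 297)/(-861) = -4 - 302*(-1/861) = -4 + 302/861 = -3142/861 ≈ -3.6492)
A(a) = sqrt(-3142/861 + a) (A(a) = sqrt(a - 3142/861) = sqrt(-3142/861 + a))
A(-1556) - 1*(-420859) = sqrt(-2705262 + 741321*(-1556))/861 - 1*(-420859) = sqrt(-2705262 - 1153495476)/861 + 420859 = sqrt(-1156200738)/861 + 420859 = (11*I*sqrt(9555378))/861 + 420859 = 11*I*sqrt(9555378)/861 + 420859 = 420859 + 11*I*sqrt(9555378)/861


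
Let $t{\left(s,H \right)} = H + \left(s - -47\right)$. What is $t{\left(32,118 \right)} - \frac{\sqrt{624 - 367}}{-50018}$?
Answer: $197 + \frac{\sqrt{257}}{50018} \approx 197.0$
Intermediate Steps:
$t{\left(s,H \right)} = 47 + H + s$ ($t{\left(s,H \right)} = H + \left(s + 47\right) = H + \left(47 + s\right) = 47 + H + s$)
$t{\left(32,118 \right)} - \frac{\sqrt{624 - 367}}{-50018} = \left(47 + 118 + 32\right) - \frac{\sqrt{624 - 367}}{-50018} = 197 - \sqrt{257} \left(- \frac{1}{50018}\right) = 197 - - \frac{\sqrt{257}}{50018} = 197 + \frac{\sqrt{257}}{50018}$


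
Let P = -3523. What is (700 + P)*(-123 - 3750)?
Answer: 10933479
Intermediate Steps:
(700 + P)*(-123 - 3750) = (700 - 3523)*(-123 - 3750) = -2823*(-3873) = 10933479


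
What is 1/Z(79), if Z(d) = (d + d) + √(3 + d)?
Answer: 79/12441 - √82/24882 ≈ 0.0059860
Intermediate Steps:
Z(d) = √(3 + d) + 2*d (Z(d) = 2*d + √(3 + d) = √(3 + d) + 2*d)
1/Z(79) = 1/(√(3 + 79) + 2*79) = 1/(√82 + 158) = 1/(158 + √82)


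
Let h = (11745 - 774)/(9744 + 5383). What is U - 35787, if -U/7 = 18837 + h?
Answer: -362293977/2161 ≈ -1.6765e+5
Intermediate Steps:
h = 10971/15127 ≈ 0.72526
U = -284958270/2161 (U = -7*(18837 + 10971/15127) = -7*284958270/15127 = -284958270/2161 ≈ -1.3186e+5)
U - 35787 = -284958270/2161 - 35787 = -362293977/2161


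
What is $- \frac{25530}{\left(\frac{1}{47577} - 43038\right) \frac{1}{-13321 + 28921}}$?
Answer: $\frac{757935865440}{81904757} \approx 9253.9$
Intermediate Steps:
$- \frac{25530}{\left(\frac{1}{47577} - 43038\right) \frac{1}{-13321 + 28921}} = - \frac{25530}{\left(\frac{1}{47577} - 43038\right) \frac{1}{15600}} = - \frac{25530}{\left(- \frac{2047618925}{47577}\right) \frac{1}{15600}} = - \frac{25530}{- \frac{81904757}{29688048}} = \left(-25530\right) \left(- \frac{29688048}{81904757}\right) = \frac{757935865440}{81904757}$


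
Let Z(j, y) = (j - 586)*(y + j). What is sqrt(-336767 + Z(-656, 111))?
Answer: sqrt(340123) ≈ 583.20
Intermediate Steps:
Z(j, y) = (-586 + j)*(j + y)
sqrt(-336767 + Z(-656, 111)) = sqrt(-336767 + ((-656)**2 - 586*(-656) - 586*111 - 656*111)) = sqrt(-336767 + (430336 + 384416 - 65046 - 72816)) = sqrt(-336767 + 676890) = sqrt(340123)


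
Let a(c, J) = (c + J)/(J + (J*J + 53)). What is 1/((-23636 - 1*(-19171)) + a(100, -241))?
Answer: -57893/258492386 ≈ -0.00022396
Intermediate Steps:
a(c, J) = (J + c)/(53 + J + J²) (a(c, J) = (J + c)/(J + (J² + 53)) = (J + c)/(J + (53 + J²)) = (J + c)/(53 + J + J²))
1/((-23636 - 1*(-19171)) + a(100, -241)) = 1/((-23636 - 1*(-19171)) + (-241 + 100)/(53 - 241 + (-241)²)) = 1/((-23636 + 19171) - 141/(53 - 241 + 58081)) = 1/(-4465 - 141/57893) = 1/(-258492386/57893) = -57893/258492386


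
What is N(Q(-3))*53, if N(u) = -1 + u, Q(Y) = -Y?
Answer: 106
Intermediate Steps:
N(Q(-3))*53 = (-1 - 1*(-3))*53 = (-1 + 3)*53 = 2*53 = 106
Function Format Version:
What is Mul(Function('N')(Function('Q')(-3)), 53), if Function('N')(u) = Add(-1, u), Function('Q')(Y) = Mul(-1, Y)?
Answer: 106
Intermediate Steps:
Mul(Function('N')(Function('Q')(-3)), 53) = Mul(Add(-1, Mul(-1, -3)), 53) = Mul(Add(-1, 3), 53) = Mul(2, 53) = 106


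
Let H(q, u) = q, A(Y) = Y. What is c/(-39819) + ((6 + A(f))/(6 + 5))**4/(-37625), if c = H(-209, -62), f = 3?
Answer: 114870081166/21934997959875 ≈ 0.0052368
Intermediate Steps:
c = -209
c/(-39819) + ((6 + A(f))/(6 + 5))**4/(-37625) = -209/(-39819) + ((6 + 3)/(6 + 5))**4/(-37625) = -209*(-1/39819) + (9/11)**4*(-1/37625) = 209/39819 + (9*(1/11))**4*(-1/37625) = 209/39819 + (9/11)**4*(-1/37625) = 209/39819 + (6561/14641)*(-1/37625) = 209/39819 - 6561/550867625 = 114870081166/21934997959875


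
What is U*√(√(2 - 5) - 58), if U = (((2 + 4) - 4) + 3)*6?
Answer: 30*√(-58 + I*√3) ≈ 3.4111 + 228.5*I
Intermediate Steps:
U = 30 (U = ((6 - 4) + 3)*6 = (2 + 3)*6 = 5*6 = 30)
U*√(√(2 - 5) - 58) = 30*√(√(2 - 5) - 58) = 30*√(√(-3) - 58) = 30*√(I*√3 - 58) = 30*√(-58 + I*√3)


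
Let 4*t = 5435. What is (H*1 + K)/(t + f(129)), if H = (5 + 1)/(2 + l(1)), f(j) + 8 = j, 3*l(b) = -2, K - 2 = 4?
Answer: 14/1973 ≈ 0.0070958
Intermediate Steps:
K = 6 (K = 2 + 4 = 6)
l(b) = -⅔ (l(b) = (⅓)*(-2) = -⅔)
f(j) = -8 + j
H = 9/2 (H = (5 + 1)/(2 - ⅔) = 6/(4/3) = 6*(¾) = 9/2 ≈ 4.5000)
t = 5435/4 (t = (¼)*5435 = 5435/4 ≈ 1358.8)
(H*1 + K)/(t + f(129)) = ((9/2)*1 + 6)/(5435/4 + (-8 + 129)) = (9/2 + 6)/(5435/4 + 121) = 21/(2*(5919/4)) = (21/2)*(4/5919) = 14/1973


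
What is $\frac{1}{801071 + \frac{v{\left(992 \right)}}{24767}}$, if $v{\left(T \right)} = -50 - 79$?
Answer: $\frac{24767}{19840125328} \approx 1.2483 \cdot 10^{-6}$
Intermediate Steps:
$v{\left(T \right)} = -129$
$\frac{1}{801071 + \frac{v{\left(992 \right)}}{24767}} = \frac{1}{801071 - \frac{129}{24767}} = \frac{1}{\frac{19840125328}{24767}} = \frac{24767}{19840125328}$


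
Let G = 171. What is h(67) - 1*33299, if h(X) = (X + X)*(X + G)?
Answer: -1407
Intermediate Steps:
h(X) = 2*X*(171 + X) (h(X) = (X + X)*(X + 171) = (2*X)*(171 + X) = 2*X*(171 + X))
h(67) - 1*33299 = 2*67*(171 + 67) - 1*33299 = 2*67*238 - 33299 = 31892 - 33299 = -1407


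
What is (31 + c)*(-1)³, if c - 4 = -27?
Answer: -8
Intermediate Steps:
c = -23 (c = 4 - 27 = -23)
(31 + c)*(-1)³ = (31 - 23)*(-1)³ = 8*(-1) = -8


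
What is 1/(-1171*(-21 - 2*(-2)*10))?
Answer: -1/22249 ≈ -4.4946e-5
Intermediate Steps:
1/(-1171*(-21 - 2*(-2)*10)) = 1/(-1171*(-21 + 4*10)) = 1/(-1171*(-21 + 40)) = 1/(-1171*19) = 1/(-22249) = -1/22249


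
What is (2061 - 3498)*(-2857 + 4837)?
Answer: -2845260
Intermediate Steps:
(2061 - 3498)*(-2857 + 4837) = -1437*1980 = -2845260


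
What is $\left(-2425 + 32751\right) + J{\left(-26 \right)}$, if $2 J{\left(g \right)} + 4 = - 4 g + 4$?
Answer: $30378$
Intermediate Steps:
$J{\left(g \right)} = - 2 g$ ($J{\left(g \right)} = -2 + \frac{- 4 g + 4}{2} = -2 + \frac{4 - 4 g}{2} = -2 - \left(-2 + 2 g\right) = - 2 g$)
$\left(-2425 + 32751\right) + J{\left(-26 \right)} = \left(-2425 + 32751\right) - -52 = 30326 + 52 = 30378$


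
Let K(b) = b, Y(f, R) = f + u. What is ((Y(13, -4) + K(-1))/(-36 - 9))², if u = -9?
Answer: 1/225 ≈ 0.0044444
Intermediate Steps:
Y(f, R) = -9 + f (Y(f, R) = f - 9 = -9 + f)
((Y(13, -4) + K(-1))/(-36 - 9))² = (((-9 + 13) - 1)/(-36 - 9))² = ((4 - 1)/(-45))² = (3*(-1/45))² = (-1/15)² = 1/225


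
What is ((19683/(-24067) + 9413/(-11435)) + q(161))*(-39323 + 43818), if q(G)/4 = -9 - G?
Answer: -168645024942024/55041229 ≈ -3.0640e+6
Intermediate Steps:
q(G) = -36 - 4*G (q(G) = 4*(-9 - G) = -36 - 4*G)
((19683/(-24067) + 9413/(-11435)) + q(161))*(-39323 + 43818) = ((19683/(-24067) + 9413/(-11435)) + (-36 - 4*161))*(-39323 + 43818) = ((19683*(-1/24067) + 9413*(-1/11435)) + (-36 - 644))*4495 = ((-19683/24067 - 9413/11435) - 680)*4495 = (-451617776/275206145 - 680)*4495 = -187591796376/275206145*4495 = -168645024942024/55041229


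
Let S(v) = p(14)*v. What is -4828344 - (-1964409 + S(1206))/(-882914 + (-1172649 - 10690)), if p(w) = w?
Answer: -3325527407519/688751 ≈ -4.8283e+6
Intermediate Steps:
S(v) = 14*v
-4828344 - (-1964409 + S(1206))/(-882914 + (-1172649 - 10690)) = -4828344 - (-1964409 + 14*1206)/(-882914 + (-1172649 - 10690)) = -4828344 - (-1964409 + 16884)/(-882914 - 1183339) = -4828344 - (-1947525)/(-2066253) = -4828344 - (-1947525)*(-1)/2066253 = -4828344 - 1*649175/688751 = -4828344 - 649175/688751 = -3325527407519/688751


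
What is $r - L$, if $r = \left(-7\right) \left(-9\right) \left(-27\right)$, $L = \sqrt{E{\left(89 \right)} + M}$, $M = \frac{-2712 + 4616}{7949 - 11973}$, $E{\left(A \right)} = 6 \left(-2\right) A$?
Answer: $-1701 - \frac{i \sqrt{270333326}}{503} \approx -1701.0 - 32.688 i$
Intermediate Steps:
$E{\left(A \right)} = - 12 A$
$M = - \frac{238}{503}$ ($M = \frac{1904}{-4024} = 1904 \left(- \frac{1}{4024}\right) = - \frac{238}{503} \approx -0.47316$)
$L = \frac{i \sqrt{270333326}}{503}$ ($L = \sqrt{\left(-12\right) 89 - \frac{238}{503}} = \sqrt{-1068 - \frac{238}{503}} = \sqrt{- \frac{537442}{503}} = \frac{i \sqrt{270333326}}{503} \approx 32.688 i$)
$r = -1701$ ($r = 63 \left(-27\right) = -1701$)
$r - L = -1701 - \frac{i \sqrt{270333326}}{503}$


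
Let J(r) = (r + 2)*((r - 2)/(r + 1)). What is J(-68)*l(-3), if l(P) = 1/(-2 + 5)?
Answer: -1540/67 ≈ -22.985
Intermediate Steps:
l(P) = 1/3
J(r) = (-2 + r)*(2 + r)/(1 + r) (J(r) = (2 + r)*((-2 + r)/(1 + r)) = (-2 + r)*(2 + r)/(1 + r))
J(-68)*l(-3) = ((-4 + (-68)**2)/(1 - 68))*(1/3) = ((-4 + 4624)/(-67))*(1/3) = -1/67*4620*(1/3) = -4620/67*1/3 = -1540/67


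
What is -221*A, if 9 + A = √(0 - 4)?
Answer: 1989 - 442*I ≈ 1989.0 - 442.0*I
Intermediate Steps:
A = -9 + 2*I (A = -9 + √(0 - 4) = -9 + √(-4) = -9 + 2*I ≈ -9.0 + 2.0*I)
-221*A = -221*(-9 + 2*I) = 1989 - 442*I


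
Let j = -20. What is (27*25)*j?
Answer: -13500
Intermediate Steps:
(27*25)*j = (27*25)*(-20) = 675*(-20) = -13500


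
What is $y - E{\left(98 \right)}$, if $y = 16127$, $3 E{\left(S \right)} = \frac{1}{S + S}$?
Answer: $\frac{9482675}{588} \approx 16127.0$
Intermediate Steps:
$E{\left(S \right)} = \frac{1}{6 S}$ ($E{\left(S \right)} = \frac{1}{3 \left(S + S\right)} = \frac{1}{3 \cdot 2 S} = \frac{\frac{1}{2} \frac{1}{S}}{3} = \frac{1}{6 S}$)
$y - E{\left(98 \right)} = 16127 - \frac{1}{6 \cdot 98} = 16127 - \frac{1}{6} \cdot \frac{1}{98} = 16127 - \frac{1}{588} = \frac{9482675}{588}$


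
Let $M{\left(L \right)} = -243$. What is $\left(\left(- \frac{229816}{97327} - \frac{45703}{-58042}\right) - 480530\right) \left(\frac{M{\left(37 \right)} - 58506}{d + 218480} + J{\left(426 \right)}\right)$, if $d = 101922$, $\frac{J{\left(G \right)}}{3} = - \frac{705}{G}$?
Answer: $\frac{79477156216414430451831}{32126934032038957} \approx 2.4738 \cdot 10^{6}$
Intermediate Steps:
$J{\left(G \right)} = - \frac{2115}{G}$ ($J{\left(G \right)} = 3 \left(- \frac{705}{G}\right) = - \frac{2115}{G}$)
$\left(\left(- \frac{229816}{97327} - \frac{45703}{-58042}\right) - 480530\right) \left(\frac{M{\left(37 \right)} - 58506}{d + 218480} + J{\left(426 \right)}\right) = \left(\left(- \frac{229816}{97327} - \frac{45703}{-58042}\right) - 480530\right) \left(\frac{-243 - 58506}{101922 + 218480} - \frac{2115}{426}\right) = \left(\left(\left(-229816\right) \frac{1}{97327} - - \frac{45703}{58042}\right) - 480530\right) \left(- \frac{58749}{320402} - \frac{705}{142}\right) = \left(\left(- \frac{229816}{97327} + \frac{45703}{58042}\right) - 480530\right) \left(\left(-58749\right) \frac{1}{320402} - \frac{705}{142}\right) = \left(- \frac{8890844391}{5649053734} - 480530\right) \left(- \frac{58749}{320402} - \frac{705}{142}\right) = \left(- \frac{2714548681643411}{5649053734}\right) \left(- \frac{58556442}{11374271}\right) = \frac{79477156216414430451831}{32126934032038957}$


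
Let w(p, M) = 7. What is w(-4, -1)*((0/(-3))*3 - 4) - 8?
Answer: -36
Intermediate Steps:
w(-4, -1)*((0/(-3))*3 - 4) - 8 = 7*((0/(-3))*3 - 4) - 8 = 7*((0*(-⅓))*3 - 4) - 8 = 7*(0*3 - 4) - 8 = 7*(0 - 4) - 8 = 7*(-4) - 8 = -28 - 8 = -36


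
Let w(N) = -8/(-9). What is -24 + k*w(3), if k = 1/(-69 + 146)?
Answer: -16624/693 ≈ -23.988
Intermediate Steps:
w(N) = 8/9 (w(N) = -8*(-⅑) = 8/9)
k = 1/77 ≈ 0.012987
-24 + k*w(3) = -24 + (1/77)*(8/9) = -24 + 8/693 = -16624/693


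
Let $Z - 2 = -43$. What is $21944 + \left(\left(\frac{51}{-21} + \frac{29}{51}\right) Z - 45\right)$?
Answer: $\frac{7845167}{357} \approx 21975.0$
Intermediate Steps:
$Z = -41$ ($Z = 2 - 43 = -41$)
$21944 + \left(\left(\frac{51}{-21} + \frac{29}{51}\right) Z - 45\right) = 21944 - \left(45 - \left(\frac{51}{-21} + \frac{29}{51}\right) \left(-41\right)\right) = 21944 - \left(45 - \left(51 \left(- \frac{1}{21}\right) + 29 \cdot \frac{1}{51}\right) \left(-41\right)\right) = 21944 - \left(45 - \left(- \frac{17}{7} + \frac{29}{51}\right) \left(-41\right)\right) = 21944 - - \frac{11159}{357} = 21944 + \left(\frac{27224}{357} - 45\right) = 21944 + \frac{11159}{357} = \frac{7845167}{357}$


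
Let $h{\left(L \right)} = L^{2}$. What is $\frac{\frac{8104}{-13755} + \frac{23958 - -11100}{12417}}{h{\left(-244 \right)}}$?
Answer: $\frac{63599237}{1694750138760} \approx 3.7527 \cdot 10^{-5}$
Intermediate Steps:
$\frac{\frac{8104}{-13755} + \frac{23958 - -11100}{12417}}{h{\left(-244 \right)}} = \frac{\frac{8104}{-13755} + \frac{23958 - -11100}{12417}}{\left(-244\right)^{2}} = \frac{8104 \left(- \frac{1}{13755}\right) + \left(23958 + 11100\right) \frac{1}{12417}}{59536} = \left(- \frac{8104}{13755} + 35058 \cdot \frac{1}{12417}\right) \frac{1}{59536} = \left(- \frac{8104}{13755} + \frac{11686}{4139}\right) \frac{1}{59536} = \frac{127198474}{56931945} \cdot \frac{1}{59536} = \frac{63599237}{1694750138760}$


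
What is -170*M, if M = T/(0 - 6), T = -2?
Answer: -170/3 ≈ -56.667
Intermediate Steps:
M = 1/3 (M = -2/(0 - 6) = -2/(-6) = -2*(-1/6) = 1/3 ≈ 0.33333)
-170*M = -170*1/3 = -170/3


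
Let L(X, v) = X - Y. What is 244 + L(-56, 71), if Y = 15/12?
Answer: 747/4 ≈ 186.75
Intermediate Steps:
Y = 5/4 (Y = 15*(1/12) = 5/4 ≈ 1.2500)
L(X, v) = -5/4 + X (L(X, v) = X - 1*5/4 = X - 5/4 = -5/4 + X)
244 + L(-56, 71) = 244 + (-5/4 - 56) = 244 - 229/4 = 747/4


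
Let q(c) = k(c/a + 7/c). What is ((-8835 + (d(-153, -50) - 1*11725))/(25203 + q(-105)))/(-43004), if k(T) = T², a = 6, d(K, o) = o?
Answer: 4637250/246847572179 ≈ 1.8786e-5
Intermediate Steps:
q(c) = (7/c + c/6)² (q(c) = (c/6 + 7/c)² = (7/c + c/6)²)
((-8835 + (d(-153, -50) - 1*11725))/(25203 + q(-105)))/(-43004) = ((-8835 + (-50 - 1*11725))/(25203 + (1/36)*(42 + (-105)²)²/(-105)²))/(-43004) = ((-8835 + (-50 - 11725))/(25203 + (1/36)*(1/11025)*(42 + 11025)²))*(-1/43004) = ((-8835 - 11775)/(25203 + (1/36)*(1/11025)*11067²))*(-1/43004) = -20610/(25203 + (1/36)*(1/11025)*122478489)*(-1/43004) = -20610/(25203 + 277729/900)*(-1/43004) = -20610/22960429/900*(-1/43004) = -20610*900/22960429*(-1/43004) = -18549000/22960429*(-1/43004) = 4637250/246847572179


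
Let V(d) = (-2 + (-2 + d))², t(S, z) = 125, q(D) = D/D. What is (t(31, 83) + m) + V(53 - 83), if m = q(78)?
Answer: 1282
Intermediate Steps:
q(D) = 1
m = 1
V(d) = (-4 + d)²
(t(31, 83) + m) + V(53 - 83) = (125 + 1) + (-4 + (53 - 83))² = 126 + (-4 - 30)² = 126 + (-34)² = 126 + 1156 = 1282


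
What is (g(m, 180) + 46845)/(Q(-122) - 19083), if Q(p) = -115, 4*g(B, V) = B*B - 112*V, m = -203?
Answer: -208429/76792 ≈ -2.7142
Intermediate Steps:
g(B, V) = -28*V + B²/4 (g(B, V) = (B*B - 112*V)/4 = (B² - 112*V)/4 = -28*V + B²/4)
(g(m, 180) + 46845)/(Q(-122) - 19083) = ((-28*180 + (¼)*(-203)²) + 46845)/(-115 - 19083) = ((-5040 + (¼)*41209) + 46845)/(-19198) = ((-5040 + 41209/4) + 46845)*(-1/19198) = (21049/4 + 46845)*(-1/19198) = (208429/4)*(-1/19198) = -208429/76792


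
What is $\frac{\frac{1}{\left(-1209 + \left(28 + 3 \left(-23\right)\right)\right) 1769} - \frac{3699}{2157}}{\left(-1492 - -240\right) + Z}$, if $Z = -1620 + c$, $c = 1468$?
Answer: $\frac{209728613}{171707985000} \approx 0.0012214$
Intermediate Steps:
$Z = -152$ ($Z = -1620 + 1468 = -152$)
$\frac{\frac{1}{\left(-1209 + \left(28 + 3 \left(-23\right)\right)\right) 1769} - \frac{3699}{2157}}{\left(-1492 - -240\right) + Z} = \frac{\frac{1}{\left(-1209 + \left(28 + 3 \left(-23\right)\right)\right) 1769} - \frac{3699}{2157}}{\left(-1492 - -240\right) - 152} = \frac{\frac{1}{-1209 + \left(28 - 69\right)} \frac{1}{1769} - \frac{1233}{719}}{\left(-1492 + 240\right) - 152} = \frac{\frac{1}{-1209 - 41} \cdot \frac{1}{1769} - \frac{1233}{719}}{-1252 - 152} = \frac{\frac{1}{-1250} \cdot \frac{1}{1769} - \frac{1233}{719}}{-1404} = \left(\left(- \frac{1}{1250}\right) \frac{1}{1769} - \frac{1233}{719}\right) \left(- \frac{1}{1404}\right) = \left(- \frac{1}{2211250} - \frac{1233}{719}\right) \left(- \frac{1}{1404}\right) = \left(- \frac{2726471969}{1589888750}\right) \left(- \frac{1}{1404}\right) = \frac{209728613}{171707985000}$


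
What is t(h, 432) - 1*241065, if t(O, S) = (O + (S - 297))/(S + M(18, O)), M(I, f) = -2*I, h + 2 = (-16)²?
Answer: -95461351/396 ≈ -2.4106e+5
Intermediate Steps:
h = 254 (h = -2 + (-16)² = -2 + 256 = 254)
t(O, S) = (-297 + O + S)/(-36 + S) (t(O, S) = (O + (S - 297))/(S - 2*18) = (O + (-297 + S))/(S - 36) = (-297 + O + S)/(-36 + S))
t(h, 432) - 1*241065 = (-297 + 254 + 432)/(-36 + 432) - 1*241065 = 389/396 - 241065 = -95461351/396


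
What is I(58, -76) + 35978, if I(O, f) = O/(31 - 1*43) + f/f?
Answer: 215845/6 ≈ 35974.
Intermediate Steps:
I(O, f) = 1 - O/12 (I(O, f) = O/(31 - 43) + 1 = O/(-12) + 1 = O*(-1/12) + 1 = -O/12 + 1 = 1 - O/12)
I(58, -76) + 35978 = (1 - 1/12*58) + 35978 = (1 - 29/6) + 35978 = -23/6 + 35978 = 215845/6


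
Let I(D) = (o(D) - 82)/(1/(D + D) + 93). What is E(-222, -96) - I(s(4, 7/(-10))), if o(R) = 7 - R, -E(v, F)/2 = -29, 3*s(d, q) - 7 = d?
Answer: 361718/6147 ≈ 58.845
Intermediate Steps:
s(d, q) = 7/3 + d/3
E(v, F) = 58 (E(v, F) = -2*(-29) = 58)
I(D) = (-75 - D)/(93 + 1/(2*D)) (I(D) = ((7 - D) - 82)/(1/(D + D) + 93) = (-75 - D)/(1/(2*D) + 93) = (-75 - D)/(93 + 1/(2*D)))
E(-222, -96) - I(s(4, 7/(-10))) = 58 - (-2)*(7/3 + (1/3)*4)*(75 + (7/3 + (1/3)*4))/(1 + 186*(7/3 + (1/3)*4)) = 58 - (-2)*(7/3 + 4/3)*(75 + (7/3 + 4/3))/(1 + 186*(7/3 + 4/3)) = 58 - (-2)*11*(75 + 11/3)/(3*(1 + 186*(11/3))) = 58 - (-2)*11*236/(3*(1 + 682)*3) = 58 - (-2)*11*236/(3*683*3) = 58 - 1*(-5192/6147) = 58 + 5192/6147 = 361718/6147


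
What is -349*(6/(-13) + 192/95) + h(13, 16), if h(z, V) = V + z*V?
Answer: -395534/1235 ≈ -320.27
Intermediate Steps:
h(z, V) = V + V*z
-349*(6/(-13) + 192/95) + h(13, 16) = -349*(6/(-13) + 192/95) + 16*(1 + 13) = -349*(6*(-1/13) + 192*(1/95)) + 16*14 = -349*(-6/13 + 192/95) + 224 = -349*1926/1235 + 224 = -672174/1235 + 224 = -395534/1235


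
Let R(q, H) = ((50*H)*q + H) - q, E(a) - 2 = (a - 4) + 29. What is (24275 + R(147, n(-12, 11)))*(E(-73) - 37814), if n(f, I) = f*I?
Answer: 35823283440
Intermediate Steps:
n(f, I) = I*f
E(a) = 27 + a (E(a) = 2 + ((a - 4) + 29) = 2 + ((-4 + a) + 29) = 2 + (25 + a) = 27 + a)
R(q, H) = H - q + 50*H*q (R(q, H) = (50*H*q + H) - q = (H + 50*H*q) - q = H - q + 50*H*q)
(24275 + R(147, n(-12, 11)))*(E(-73) - 37814) = (24275 + (11*(-12) - 1*147 + 50*(11*(-12))*147))*((27 - 73) - 37814) = (24275 + (-132 - 147 + 50*(-132)*147))*(-46 - 37814) = (24275 + (-132 - 147 - 970200))*(-37860) = (24275 - 970479)*(-37860) = -946204*(-37860) = 35823283440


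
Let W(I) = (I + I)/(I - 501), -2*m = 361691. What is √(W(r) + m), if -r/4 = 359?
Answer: I*√2714084586902/3874 ≈ 425.26*I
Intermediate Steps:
m = -361691/2 (m = -½*361691 = -361691/2 ≈ -1.8085e+5)
r = -1436 (r = -4*359 = -1436)
W(I) = 2*I/(-501 + I) (W(I) = (2*I)/(-501 + I) = 2*I/(-501 + I))
√(W(r) + m) = √(2*(-1436)/(-501 - 1436) - 361691/2) = √(2*(-1436)/(-1937) - 361691/2) = √(2*(-1436)*(-1/1937) - 361691/2) = √(2872/1937 - 361691/2) = √(-700589723/3874) = I*√2714084586902/3874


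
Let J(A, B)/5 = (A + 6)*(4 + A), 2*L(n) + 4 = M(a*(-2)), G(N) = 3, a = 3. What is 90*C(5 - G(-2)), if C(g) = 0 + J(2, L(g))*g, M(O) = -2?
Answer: 43200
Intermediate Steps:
L(n) = -3 (L(n) = -2 + (1/2)*(-2) = -2 - 1 = -3)
J(A, B) = 5*(4 + A)*(6 + A) (J(A, B) = 5*((A + 6)*(4 + A)) = 5*((6 + A)*(4 + A)) = 5*((4 + A)*(6 + A)) = 5*(4 + A)*(6 + A))
C(g) = 240*g (C(g) = 0 + (120 + 5*2**2 + 50*2)*g = 0 + (120 + 5*4 + 100)*g = 0 + (120 + 20 + 100)*g = 0 + 240*g = 240*g)
90*C(5 - G(-2)) = 90*(240*(5 - 1*3)) = 90*(240*(5 - 3)) = 90*(240*2) = 90*480 = 43200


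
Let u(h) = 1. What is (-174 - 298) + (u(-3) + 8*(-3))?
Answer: -495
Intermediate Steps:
(-174 - 298) + (u(-3) + 8*(-3)) = (-174 - 298) + (1 + 8*(-3)) = -472 + (1 - 24) = -472 - 23 = -495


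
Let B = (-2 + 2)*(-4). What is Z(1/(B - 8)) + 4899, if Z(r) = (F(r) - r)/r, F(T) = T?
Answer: 4899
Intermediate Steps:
B = 0 (B = 0*(-4) = 0)
Z(r) = 0 (Z(r) = (r - r)/r = 0/r = 0)
Z(1/(B - 8)) + 4899 = 0 + 4899 = 4899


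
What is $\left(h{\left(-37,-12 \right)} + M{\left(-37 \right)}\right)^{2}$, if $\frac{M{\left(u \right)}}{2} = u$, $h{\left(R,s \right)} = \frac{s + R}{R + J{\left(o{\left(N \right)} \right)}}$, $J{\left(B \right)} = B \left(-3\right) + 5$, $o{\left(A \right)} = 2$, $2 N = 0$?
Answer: $\frac{7634169}{1444} \approx 5286.8$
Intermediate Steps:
$N = 0$ ($N = \frac{1}{2} \cdot 0 = 0$)
$J{\left(B \right)} = 5 - 3 B$ ($J{\left(B \right)} = - 3 B + 5 = 5 - 3 B$)
$h{\left(R,s \right)} = \frac{R + s}{-1 + R}$ ($h{\left(R,s \right)} = \frac{s + R}{R + \left(5 - 6\right)} = \frac{R + s}{R + \left(5 - 6\right)} = \frac{R + s}{R - 1} = \frac{R + s}{-1 + R}$)
$M{\left(u \right)} = 2 u$
$\left(h{\left(-37,-12 \right)} + M{\left(-37 \right)}\right)^{2} = \left(\frac{-37 - 12}{-1 - 37} + 2 \left(-37\right)\right)^{2} = \left(\frac{1}{-38} \left(-49\right) - 74\right)^{2} = \left(\left(- \frac{1}{38}\right) \left(-49\right) - 74\right)^{2} = \left(\frac{49}{38} - 74\right)^{2} = \left(- \frac{2763}{38}\right)^{2} = \frac{7634169}{1444}$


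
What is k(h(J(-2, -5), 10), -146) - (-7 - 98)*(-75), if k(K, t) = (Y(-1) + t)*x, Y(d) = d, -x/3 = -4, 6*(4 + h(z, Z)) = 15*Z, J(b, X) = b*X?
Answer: -9639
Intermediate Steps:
J(b, X) = X*b
h(z, Z) = -4 + 5*Z/2 (h(z, Z) = -4 + (15*Z)/6 = -4 + 5*Z/2)
x = 12 (x = -3*(-4) = 12)
k(K, t) = -12 + 12*t (k(K, t) = (-1 + t)*12 = -12 + 12*t)
k(h(J(-2, -5), 10), -146) - (-7 - 98)*(-75) = (-12 + 12*(-146)) - (-7 - 98)*(-75) = (-12 - 1752) - (-105)*(-75) = -1764 - 1*7875 = -1764 - 7875 = -9639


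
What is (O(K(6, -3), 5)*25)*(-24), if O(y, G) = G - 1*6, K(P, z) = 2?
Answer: 600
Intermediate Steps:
O(y, G) = -6 + G (O(y, G) = G - 6 = -6 + G)
(O(K(6, -3), 5)*25)*(-24) = ((-6 + 5)*25)*(-24) = -1*25*(-24) = -25*(-24) = 600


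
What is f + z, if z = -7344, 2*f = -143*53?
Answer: -22267/2 ≈ -11134.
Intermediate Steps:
f = -7579/2 (f = (-143*53)/2 = (1/2)*(-7579) = -7579/2 ≈ -3789.5)
f + z = -7579/2 - 7344 = -22267/2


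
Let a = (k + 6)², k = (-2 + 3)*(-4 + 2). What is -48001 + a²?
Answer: -47745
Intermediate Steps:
k = -2 (k = 1*(-2) = -2)
a = 16 (a = (-2 + 6)² = 4² = 16)
-48001 + a² = -48001 + 16² = -48001 + 256 = -47745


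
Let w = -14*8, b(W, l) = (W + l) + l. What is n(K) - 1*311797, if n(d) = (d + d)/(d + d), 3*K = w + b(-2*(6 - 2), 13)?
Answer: -311796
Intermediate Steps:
b(W, l) = W + 2*l
w = -112
K = -94/3 (K = (-112 + (-2*(6 - 2) + 2*13))/3 = (-112 + (-2*4 + 26))/3 = (-112 + (-8 + 26))/3 = (-112 + 18)/3 = (⅓)*(-94) = -94/3 ≈ -31.333)
n(d) = 1 (n(d) = (2*d)/((2*d)) = (2*d)*(1/(2*d)) = 1)
n(K) - 1*311797 = 1 - 1*311797 = 1 - 311797 = -311796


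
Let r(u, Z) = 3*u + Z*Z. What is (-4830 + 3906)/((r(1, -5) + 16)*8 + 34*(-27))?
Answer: 462/283 ≈ 1.6325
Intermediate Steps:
r(u, Z) = Z² + 3*u (r(u, Z) = 3*u + Z² = Z² + 3*u)
(-4830 + 3906)/((r(1, -5) + 16)*8 + 34*(-27)) = (-4830 + 3906)/((((-5)² + 3*1) + 16)*8 + 34*(-27)) = -924/(((25 + 3) + 16)*8 - 918) = -924/((28 + 16)*8 - 918) = -924/(44*8 - 918) = -924/(352 - 918) = -924/(-566) = -924*(-1/566) = 462/283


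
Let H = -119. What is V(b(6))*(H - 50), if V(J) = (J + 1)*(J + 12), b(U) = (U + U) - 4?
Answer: -30420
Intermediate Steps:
b(U) = -4 + 2*U (b(U) = 2*U - 4 = -4 + 2*U)
V(J) = (1 + J)*(12 + J)
V(b(6))*(H - 50) = (12 + (-4 + 2*6)² + 13*(-4 + 2*6))*(-119 - 50) = (12 + (-4 + 12)² + 13*(-4 + 12))*(-169) = (12 + 8² + 13*8)*(-169) = (12 + 64 + 104)*(-169) = 180*(-169) = -30420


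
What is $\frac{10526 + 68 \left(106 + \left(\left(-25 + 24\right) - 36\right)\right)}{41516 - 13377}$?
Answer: $\frac{15218}{28139} \approx 0.54082$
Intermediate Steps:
$\frac{10526 + 68 \left(106 + \left(\left(-25 + 24\right) - 36\right)\right)}{41516 - 13377} = \frac{10526 + 68 \left(106 - 37\right)}{28139} = \left(10526 + 68 \left(106 - 37\right)\right) \frac{1}{28139} = \left(10526 + 68 \cdot 69\right) \frac{1}{28139} = \left(10526 + 4692\right) \frac{1}{28139} = 15218 \cdot \frac{1}{28139} = \frac{15218}{28139}$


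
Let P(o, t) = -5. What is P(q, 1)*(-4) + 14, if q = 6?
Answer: 34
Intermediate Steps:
P(q, 1)*(-4) + 14 = -5*(-4) + 14 = 20 + 14 = 34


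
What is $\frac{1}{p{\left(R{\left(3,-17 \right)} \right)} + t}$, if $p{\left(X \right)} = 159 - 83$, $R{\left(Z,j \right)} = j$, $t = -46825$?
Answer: $- \frac{1}{46749} \approx -2.1391 \cdot 10^{-5}$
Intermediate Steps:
$p{\left(X \right)} = 76$ ($p{\left(X \right)} = 159 - 83 = 76$)
$\frac{1}{p{\left(R{\left(3,-17 \right)} \right)} + t} = \frac{1}{76 - 46825} = \frac{1}{-46749} = - \frac{1}{46749}$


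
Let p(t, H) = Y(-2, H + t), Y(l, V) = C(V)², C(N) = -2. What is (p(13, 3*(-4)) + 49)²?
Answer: 2809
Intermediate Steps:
Y(l, V) = 4 (Y(l, V) = (-2)² = 4)
p(t, H) = 4
(p(13, 3*(-4)) + 49)² = (4 + 49)² = 53² = 2809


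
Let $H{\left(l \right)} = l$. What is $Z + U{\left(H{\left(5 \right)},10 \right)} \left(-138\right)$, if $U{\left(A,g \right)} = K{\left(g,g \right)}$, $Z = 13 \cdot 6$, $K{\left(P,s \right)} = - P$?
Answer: $1458$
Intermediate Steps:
$Z = 78$
$U{\left(A,g \right)} = - g$
$Z + U{\left(H{\left(5 \right)},10 \right)} \left(-138\right) = 78 + \left(-1\right) 10 \left(-138\right) = 78 - -1380 = 78 + 1380 = 1458$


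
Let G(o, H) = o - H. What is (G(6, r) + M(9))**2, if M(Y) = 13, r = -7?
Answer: 676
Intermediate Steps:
(G(6, r) + M(9))**2 = ((6 - 1*(-7)) + 13)**2 = ((6 + 7) + 13)**2 = (13 + 13)**2 = 26**2 = 676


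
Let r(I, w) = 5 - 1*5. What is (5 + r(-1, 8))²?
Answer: 25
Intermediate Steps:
r(I, w) = 0 (r(I, w) = 5 - 5 = 0)
(5 + r(-1, 8))² = (5 + 0)² = 5² = 25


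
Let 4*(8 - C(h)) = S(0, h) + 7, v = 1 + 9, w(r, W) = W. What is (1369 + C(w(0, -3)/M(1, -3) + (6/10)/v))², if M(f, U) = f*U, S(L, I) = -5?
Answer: 7579009/4 ≈ 1.8948e+6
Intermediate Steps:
v = 10
M(f, U) = U*f
C(h) = 15/2 (C(h) = 8 - (-5 + 7)/4 = 8 - ¼*2 = 8 - ½ = 15/2)
(1369 + C(w(0, -3)/M(1, -3) + (6/10)/v))² = (1369 + 15/2)² = (2753/2)² = 7579009/4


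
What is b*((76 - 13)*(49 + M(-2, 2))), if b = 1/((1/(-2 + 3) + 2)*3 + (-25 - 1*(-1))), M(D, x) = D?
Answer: -987/5 ≈ -197.40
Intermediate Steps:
b = -1/15 (b = 1/((1/1 + 2)*3 + (-25 + 1)) = 1/((1 + 2)*3 - 24) = 1/(3*3 - 24) = 1/(9 - 24) = 1/(-15) = -1/15 ≈ -0.066667)
b*((76 - 13)*(49 + M(-2, 2))) = -(76 - 13)*(49 - 2)/15 = -21*47/5 = -1/15*2961 = -987/5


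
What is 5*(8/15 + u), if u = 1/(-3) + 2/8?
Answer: 9/4 ≈ 2.2500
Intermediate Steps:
u = -1/12 (u = 1*(-⅓) + 2*(⅛) = -⅓ + ¼ = -1/12 ≈ -0.083333)
5*(8/15 + u) = 5*(8/15 - 1/12) = 5*(9/20) = 9/4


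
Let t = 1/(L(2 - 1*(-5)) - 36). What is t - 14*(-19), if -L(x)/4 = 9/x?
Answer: 76601/288 ≈ 265.98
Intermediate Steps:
L(x) = -36/x
t = -7/288 (t = 1/(-36/(2 - 1*(-5)) - 36) = 1/(-36/(2 + 5) - 36) = 1/(-36/7 - 36) = 1/(-288/7) = -7/288 ≈ -0.024306)
t - 14*(-19) = -7/288 - 14*(-19) = -7/288 + 266 = 76601/288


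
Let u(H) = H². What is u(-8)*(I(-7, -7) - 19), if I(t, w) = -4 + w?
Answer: -1920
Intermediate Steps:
u(-8)*(I(-7, -7) - 19) = (-8)²*((-4 - 7) - 19) = 64*(-11 - 19) = 64*(-30) = -1920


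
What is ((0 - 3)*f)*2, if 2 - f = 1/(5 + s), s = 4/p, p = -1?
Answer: -6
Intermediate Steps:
s = -4 (s = 4/(-1) = 4*(-1) = -4)
f = 1 (f = 2 - 1/(5 - 4) = 2 - 1/1 = 2 - 1*1 = 2 - 1 = 1)
((0 - 3)*f)*2 = ((0 - 3)*1)*2 = -3*1*2 = -3*2 = -6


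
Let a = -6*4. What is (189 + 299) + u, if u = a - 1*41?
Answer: 423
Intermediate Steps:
a = -24
u = -65 (u = -24 - 1*41 = -24 - 41 = -65)
(189 + 299) + u = (189 + 299) - 65 = 488 - 65 = 423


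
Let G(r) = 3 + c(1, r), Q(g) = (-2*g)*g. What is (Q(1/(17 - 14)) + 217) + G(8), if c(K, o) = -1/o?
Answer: 15815/72 ≈ 219.65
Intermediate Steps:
Q(g) = -2*g**2
G(r) = 3 - 1/r
(Q(1/(17 - 14)) + 217) + G(8) = (-2/(17 - 14)**2 + 217) + (3 - 1/8) = (-2*(1/3)**2 + 217) + (3 - 1*1/8) = (-2*(1/3)**2 + 217) + (3 - 1/8) = (-2*1/9 + 217) + 23/8 = (-2/9 + 217) + 23/8 = 1951/9 + 23/8 = 15815/72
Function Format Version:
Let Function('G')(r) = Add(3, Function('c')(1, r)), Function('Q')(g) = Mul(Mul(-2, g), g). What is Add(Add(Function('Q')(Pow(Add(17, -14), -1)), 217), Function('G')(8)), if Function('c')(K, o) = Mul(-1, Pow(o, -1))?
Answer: Rational(15815, 72) ≈ 219.65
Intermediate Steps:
Function('Q')(g) = Mul(-2, Pow(g, 2))
Function('G')(r) = Add(3, Mul(-1, Pow(r, -1)))
Add(Add(Function('Q')(Pow(Add(17, -14), -1)), 217), Function('G')(8)) = Add(Add(Mul(-2, Pow(Pow(Add(17, -14), -1), 2)), 217), Add(3, Mul(-1, Pow(8, -1)))) = Add(Add(Mul(-2, Pow(Pow(3, -1), 2)), 217), Add(3, Mul(-1, Rational(1, 8)))) = Add(Add(Mul(-2, Pow(Rational(1, 3), 2)), 217), Add(3, Rational(-1, 8))) = Add(Add(Mul(-2, Rational(1, 9)), 217), Rational(23, 8)) = Add(Add(Rational(-2, 9), 217), Rational(23, 8)) = Add(Rational(1951, 9), Rational(23, 8)) = Rational(15815, 72)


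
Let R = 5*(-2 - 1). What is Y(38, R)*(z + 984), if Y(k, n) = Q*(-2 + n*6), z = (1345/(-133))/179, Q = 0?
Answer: 0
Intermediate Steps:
R = -15 (R = 5*(-3) = -15)
z = -1345/23807 (z = (1345*(-1/133))*(1/179) = -1345/133*1/179 = -1345/23807 ≈ -0.056496)
Y(k, n) = 0 (Y(k, n) = 0*(-2 + n*6) = 0*(-2 + 6*n) = 0)
Y(38, R)*(z + 984) = 0*(-1345/23807 + 984) = 0*(23424743/23807) = 0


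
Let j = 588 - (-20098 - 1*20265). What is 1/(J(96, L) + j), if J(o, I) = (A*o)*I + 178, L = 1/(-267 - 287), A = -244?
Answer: 277/11404445 ≈ 2.4289e-5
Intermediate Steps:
L = -1/554 (L = 1/(-554) = -1/554 ≈ -0.0018051)
j = 40951 (j = 588 - (-20098 - 20265) = 588 - 1*(-40363) = 588 + 40363 = 40951)
J(o, I) = 178 - 244*I*o (J(o, I) = (-244*o)*I + 178 = -244*I*o + 178 = 178 - 244*I*o)
1/(J(96, L) + j) = 1/((178 - 244*(-1/554)*96) + 40951) = 1/((178 + 11712/277) + 40951) = 1/(61018/277 + 40951) = 1/(11404445/277) = 277/11404445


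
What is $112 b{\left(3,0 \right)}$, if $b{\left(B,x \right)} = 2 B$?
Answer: $672$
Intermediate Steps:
$112 b{\left(3,0 \right)} = 112 \cdot 2 \cdot 3 = 112 \cdot 6 = 672$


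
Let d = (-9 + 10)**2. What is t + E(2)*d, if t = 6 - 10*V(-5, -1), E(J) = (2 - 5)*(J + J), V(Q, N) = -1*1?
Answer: 4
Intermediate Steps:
V(Q, N) = -1
E(J) = -6*J
d = 1 (d = 1**2 = 1)
t = 16 (t = 6 - 10*(-1) = 6 + 10 = 16)
t + E(2)*d = 16 - 6*2*1 = 16 - 12*1 = 16 - 12 = 4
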